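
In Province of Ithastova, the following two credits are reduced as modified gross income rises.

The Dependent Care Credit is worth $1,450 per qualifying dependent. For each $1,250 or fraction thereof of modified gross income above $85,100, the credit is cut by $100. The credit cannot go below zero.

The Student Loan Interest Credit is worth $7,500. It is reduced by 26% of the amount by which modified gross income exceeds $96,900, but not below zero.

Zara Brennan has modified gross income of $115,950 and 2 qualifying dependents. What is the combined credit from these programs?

Dependent Care Credit: base = 2 × $1,450 = $2,900. income exceeds $85,100 by $30,850, which is 25 full-or-partial $1,250 increments; reduction = 25 × $100 = $2,500, leaving $400.
Student Loan Interest Credit: 26% of the $19,050 excess over $96,900 is $4,953; credit = $7,500 − $4,953 = $2,547.
Total: $400 + $2,547 = $2,947.

$2,947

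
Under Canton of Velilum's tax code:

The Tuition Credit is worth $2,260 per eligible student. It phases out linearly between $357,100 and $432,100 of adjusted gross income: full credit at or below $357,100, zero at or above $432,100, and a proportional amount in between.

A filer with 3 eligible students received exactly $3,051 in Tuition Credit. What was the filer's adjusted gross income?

$398,350

Full credit = 3 × $2,260 = $6,780.
$3,051 is 3,051/6,780 of the full $6,780, so 3,729/6,780 of the $75,000 range has been used: income = $357,100 + $75,000 × 3,729/6,780 = $398,350.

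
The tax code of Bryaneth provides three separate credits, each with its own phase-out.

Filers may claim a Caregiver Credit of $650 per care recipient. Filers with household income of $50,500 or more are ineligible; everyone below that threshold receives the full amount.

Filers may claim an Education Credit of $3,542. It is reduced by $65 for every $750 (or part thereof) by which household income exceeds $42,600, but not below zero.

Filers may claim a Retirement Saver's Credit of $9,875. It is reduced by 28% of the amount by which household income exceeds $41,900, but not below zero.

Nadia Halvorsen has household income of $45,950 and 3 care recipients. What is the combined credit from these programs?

Caregiver Credit: base = 3 × $650 = $1,950. $45,950 is below the $50,500 cutoff, so the full $1,950 applies.
Education Credit: income exceeds $42,600 by $3,350, which is 5 full-or-partial $750 increments; reduction = 5 × $65 = $325, leaving $3,217.
Retirement Saver's Credit: 28% of the $4,050 excess over $41,900 is $1,134; credit = $9,875 − $1,134 = $8,741.
Total: $1,950 + $3,217 + $8,741 = $13,908.

$13,908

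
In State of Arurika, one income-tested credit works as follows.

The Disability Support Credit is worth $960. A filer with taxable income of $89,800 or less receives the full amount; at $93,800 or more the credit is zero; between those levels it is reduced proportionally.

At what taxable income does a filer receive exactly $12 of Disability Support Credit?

$93,750

$12 is 12/960 of the full $960, so 948/960 of the $4,000 range has been used: income = $89,800 + $4,000 × 948/960 = $93,750.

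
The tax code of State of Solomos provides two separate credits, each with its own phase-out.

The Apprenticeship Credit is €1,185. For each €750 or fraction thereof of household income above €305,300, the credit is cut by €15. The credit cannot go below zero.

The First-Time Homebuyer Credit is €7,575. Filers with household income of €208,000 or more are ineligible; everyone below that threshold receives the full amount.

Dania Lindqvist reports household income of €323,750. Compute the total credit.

Apprenticeship Credit: income exceeds €305,300 by €18,450, which is 25 full-or-partial €750 increments; reduction = 25 × €15 = €375, leaving €810.
First-Time Homebuyer Credit: €323,750 meets or exceeds the €208,000 cutoff, so the credit is €0.
Total: €810 + €0 = €810.

€810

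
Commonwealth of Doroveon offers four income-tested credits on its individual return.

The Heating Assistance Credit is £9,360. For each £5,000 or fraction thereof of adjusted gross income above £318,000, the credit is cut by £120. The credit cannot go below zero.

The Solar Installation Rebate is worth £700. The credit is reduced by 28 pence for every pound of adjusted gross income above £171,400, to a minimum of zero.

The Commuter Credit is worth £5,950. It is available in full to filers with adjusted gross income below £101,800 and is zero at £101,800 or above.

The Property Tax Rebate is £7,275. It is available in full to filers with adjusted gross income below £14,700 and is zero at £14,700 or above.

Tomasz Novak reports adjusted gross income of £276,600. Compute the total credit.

£9,360

Heating Assistance Credit: £276,600 is at or below the £318,000 threshold, so the full £9,360 applies.
Solar Installation Rebate: 28% of the £105,200 excess over £171,400 is £29,456 ≥ base, so the credit is £0.
Commuter Credit: £276,600 meets or exceeds the £101,800 cutoff, so the credit is £0.
Property Tax Rebate: £276,600 meets or exceeds the £14,700 cutoff, so the credit is £0.
Total: £9,360 + £0 + £0 + £0 = £9,360.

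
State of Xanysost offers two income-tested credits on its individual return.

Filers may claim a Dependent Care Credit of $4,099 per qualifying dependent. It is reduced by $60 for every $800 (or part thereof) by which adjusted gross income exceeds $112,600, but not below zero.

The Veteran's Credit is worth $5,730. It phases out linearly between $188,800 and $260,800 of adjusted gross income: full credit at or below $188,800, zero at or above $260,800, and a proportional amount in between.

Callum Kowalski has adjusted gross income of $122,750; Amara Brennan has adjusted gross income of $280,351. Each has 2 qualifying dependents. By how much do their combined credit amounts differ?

$13,148

Callum ($122,750): Dependent Care Credit: base = 2 × $4,099 = $8,198. income exceeds $112,600 by $10,150, which is 13 full-or-partial $800 increments; reduction = 13 × $60 = $780, leaving $7,418. Veteran's Credit: $122,750 is at or below the $188,800 threshold, so the full $5,730 applies. total $7,418 + $5,730 = $13,148
Amara ($280,351): Dependent Care Credit: base = 2 × $4,099 = $8,198. income exceeds $112,600 by $167,751 → 210 increments × $60 = $12,600 ≥ base, so the credit is $0. Veteran's Credit: $280,351 is at or above $260,800, so the credit is $0. total $0 + $0 = $0
Difference: |$13,148 − $0| = $13,148.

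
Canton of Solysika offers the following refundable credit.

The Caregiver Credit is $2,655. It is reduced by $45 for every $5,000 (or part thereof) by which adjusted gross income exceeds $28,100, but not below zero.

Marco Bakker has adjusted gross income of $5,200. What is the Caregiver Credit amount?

Caregiver Credit: $5,200 is at or below the $28,100 threshold, so the full $2,655 applies.

$2,655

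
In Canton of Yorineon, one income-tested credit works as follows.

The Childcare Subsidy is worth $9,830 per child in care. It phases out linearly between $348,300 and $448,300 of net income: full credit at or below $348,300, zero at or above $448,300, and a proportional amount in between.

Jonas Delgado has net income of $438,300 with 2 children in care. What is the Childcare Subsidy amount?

$1,966

Childcare Subsidy: base = 2 × $9,830 = $19,660. $438,300 is $90,000 into a $100,000 phase-out range, leaving 10,000/100,000 of the credit: $19,660 × 10,000/100,000 = $1,966.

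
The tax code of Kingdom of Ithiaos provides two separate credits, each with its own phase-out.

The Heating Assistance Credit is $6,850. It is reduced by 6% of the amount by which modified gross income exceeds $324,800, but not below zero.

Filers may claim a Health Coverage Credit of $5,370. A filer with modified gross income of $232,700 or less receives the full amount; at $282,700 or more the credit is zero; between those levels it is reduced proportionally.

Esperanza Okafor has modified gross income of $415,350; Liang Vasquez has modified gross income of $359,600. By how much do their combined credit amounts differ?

Esperanza ($415,350): Heating Assistance Credit: 6% of the $90,550 excess over $324,800 is $5,433; credit = $6,850 − $5,433 = $1,417. Health Coverage Credit: $415,350 is at or above $282,700, so the credit is $0. total $1,417 + $0 = $1,417
Liang ($359,600): Heating Assistance Credit: 6% of the $34,800 excess over $324,800 is $2,088; credit = $6,850 − $2,088 = $4,762. Health Coverage Credit: $359,600 is at or above $282,700, so the credit is $0. total $4,762 + $0 = $4,762
Difference: |$1,417 − $4,762| = $3,345.

$3,345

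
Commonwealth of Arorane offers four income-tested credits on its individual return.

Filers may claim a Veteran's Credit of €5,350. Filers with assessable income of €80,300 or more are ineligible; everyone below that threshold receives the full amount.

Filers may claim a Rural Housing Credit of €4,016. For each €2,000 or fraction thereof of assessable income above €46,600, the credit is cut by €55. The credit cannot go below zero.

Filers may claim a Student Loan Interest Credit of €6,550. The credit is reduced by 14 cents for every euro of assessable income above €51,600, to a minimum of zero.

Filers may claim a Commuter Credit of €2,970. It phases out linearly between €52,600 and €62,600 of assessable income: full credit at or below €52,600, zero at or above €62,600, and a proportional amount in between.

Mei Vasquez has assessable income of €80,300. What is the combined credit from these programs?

Veteran's Credit: €80,300 meets or exceeds the €80,300 cutoff, so the credit is €0.
Rural Housing Credit: income exceeds €46,600 by €33,700, which is 17 full-or-partial €2,000 increments; reduction = 17 × €55 = €935, leaving €3,081.
Student Loan Interest Credit: 14% of the €28,700 excess over €51,600 is €4,018; credit = €6,550 − €4,018 = €2,532.
Commuter Credit: €80,300 is at or above €62,600, so the credit is €0.
Total: €0 + €3,081 + €2,532 + €0 = €5,613.

€5,613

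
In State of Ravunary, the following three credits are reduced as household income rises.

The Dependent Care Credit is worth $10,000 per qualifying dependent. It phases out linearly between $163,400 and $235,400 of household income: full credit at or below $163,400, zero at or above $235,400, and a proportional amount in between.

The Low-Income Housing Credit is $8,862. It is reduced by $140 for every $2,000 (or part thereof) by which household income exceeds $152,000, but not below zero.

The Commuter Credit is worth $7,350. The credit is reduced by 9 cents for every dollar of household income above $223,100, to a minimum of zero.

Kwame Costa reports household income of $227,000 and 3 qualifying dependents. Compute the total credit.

$14,041

Dependent Care Credit: base = 3 × $10,000 = $30,000. $227,000 is $63,600 into a $72,000 phase-out range, leaving 8,400/72,000 of the credit: $30,000 × 8,400/72,000 = $3,500.
Low-Income Housing Credit: income exceeds $152,000 by $75,000, which is 38 full-or-partial $2,000 increments; reduction = 38 × $140 = $5,320, leaving $3,542.
Commuter Credit: 9% of the $3,900 excess over $223,100 is $351; credit = $7,350 − $351 = $6,999.
Total: $3,500 + $3,542 + $6,999 = $14,041.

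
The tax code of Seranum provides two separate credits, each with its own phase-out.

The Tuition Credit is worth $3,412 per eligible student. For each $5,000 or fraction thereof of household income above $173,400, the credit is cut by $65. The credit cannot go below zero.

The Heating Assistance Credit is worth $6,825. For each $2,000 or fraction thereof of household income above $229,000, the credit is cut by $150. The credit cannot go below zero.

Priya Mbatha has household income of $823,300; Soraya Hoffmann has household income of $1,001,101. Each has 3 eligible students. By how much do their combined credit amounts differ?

Priya ($823,300): Tuition Credit: base = 3 × $3,412 = $10,236. income exceeds $173,400 by $649,900, which is 130 full-or-partial $5,000 increments; reduction = 130 × $65 = $8,450, leaving $1,786. Heating Assistance Credit: income exceeds $229,000 by $594,300 → 298 increments × $150 = $44,700 ≥ base, so the credit is $0. total $1,786 + $0 = $1,786
Soraya ($1,001,101): Tuition Credit: base = 3 × $3,412 = $10,236. income exceeds $173,400 by $827,701 → 166 increments × $65 = $10,790 ≥ base, so the credit is $0. Heating Assistance Credit: income exceeds $229,000 by $772,101 → 387 increments × $150 = $58,050 ≥ base, so the credit is $0. total $0 + $0 = $0
Difference: |$1,786 − $0| = $1,786.

$1,786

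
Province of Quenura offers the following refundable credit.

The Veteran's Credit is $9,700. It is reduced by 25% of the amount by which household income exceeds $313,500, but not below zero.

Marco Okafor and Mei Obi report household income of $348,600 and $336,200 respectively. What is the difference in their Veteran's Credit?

Marco ($348,600): Veteran's Credit: 25% of the $35,100 excess over $313,500 is $8,775; credit = $9,700 − $8,775 = $925.
Mei ($336,200): Veteran's Credit: 25% of the $22,700 excess over $313,500 is $5,675; credit = $9,700 − $5,675 = $4,025.
Difference: |$925 − $4,025| = $3,100.

$3,100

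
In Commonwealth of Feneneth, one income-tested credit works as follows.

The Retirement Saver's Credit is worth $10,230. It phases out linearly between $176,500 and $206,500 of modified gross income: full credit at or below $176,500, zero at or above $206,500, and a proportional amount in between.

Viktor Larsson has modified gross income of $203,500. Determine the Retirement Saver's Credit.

Retirement Saver's Credit: $203,500 is $27,000 into a $30,000 phase-out range, leaving 3,000/30,000 of the credit: $10,230 × 3,000/30,000 = $1,023.

$1,023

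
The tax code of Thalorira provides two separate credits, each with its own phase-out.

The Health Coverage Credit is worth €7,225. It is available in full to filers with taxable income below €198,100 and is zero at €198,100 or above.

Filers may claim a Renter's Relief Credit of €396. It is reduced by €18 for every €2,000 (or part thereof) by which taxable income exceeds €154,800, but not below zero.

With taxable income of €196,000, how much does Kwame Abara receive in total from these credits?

€7,243

Health Coverage Credit: €196,000 is below the €198,100 cutoff, so the full €7,225 applies.
Renter's Relief Credit: income exceeds €154,800 by €41,200, which is 21 full-or-partial €2,000 increments; reduction = 21 × €18 = €378, leaving €18.
Total: €7,225 + €18 = €7,243.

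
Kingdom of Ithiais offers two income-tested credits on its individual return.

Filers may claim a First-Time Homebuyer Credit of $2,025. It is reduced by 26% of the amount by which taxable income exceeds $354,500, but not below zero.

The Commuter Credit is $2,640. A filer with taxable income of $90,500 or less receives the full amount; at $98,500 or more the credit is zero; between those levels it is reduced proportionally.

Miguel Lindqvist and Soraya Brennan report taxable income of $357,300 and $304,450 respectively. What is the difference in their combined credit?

Miguel ($357,300): First-Time Homebuyer Credit: 26% of the $2,800 excess over $354,500 is $728; credit = $2,025 − $728 = $1,297. Commuter Credit: $357,300 is at or above $98,500, so the credit is $0. total $1,297 + $0 = $1,297
Soraya ($304,450): First-Time Homebuyer Credit: $304,450 is at or below the $354,500 threshold, so the full $2,025 applies. Commuter Credit: $304,450 is at or above $98,500, so the credit is $0. total $2,025 + $0 = $2,025
Difference: |$1,297 − $2,025| = $728.

$728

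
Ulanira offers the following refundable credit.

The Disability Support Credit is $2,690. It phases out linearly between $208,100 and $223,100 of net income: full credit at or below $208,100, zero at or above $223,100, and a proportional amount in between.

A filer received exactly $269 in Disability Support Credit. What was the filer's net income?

$221,600

$269 is 269/2,690 of the full $2,690, so 2,421/2,690 of the $15,000 range has been used: income = $208,100 + $15,000 × 2,421/2,690 = $221,600.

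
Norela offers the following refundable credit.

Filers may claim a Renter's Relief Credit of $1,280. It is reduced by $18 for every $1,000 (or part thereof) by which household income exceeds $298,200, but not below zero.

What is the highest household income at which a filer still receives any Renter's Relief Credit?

$369,200

After 71 increments the reduction is 71 × $18 = $1,278, leaving $2; one more increment wipes it out. Increment 71 ends at excess 71 × $1,000 = $71,000, so the highest qualifying income is $298,200 + $71,000 = $369,200.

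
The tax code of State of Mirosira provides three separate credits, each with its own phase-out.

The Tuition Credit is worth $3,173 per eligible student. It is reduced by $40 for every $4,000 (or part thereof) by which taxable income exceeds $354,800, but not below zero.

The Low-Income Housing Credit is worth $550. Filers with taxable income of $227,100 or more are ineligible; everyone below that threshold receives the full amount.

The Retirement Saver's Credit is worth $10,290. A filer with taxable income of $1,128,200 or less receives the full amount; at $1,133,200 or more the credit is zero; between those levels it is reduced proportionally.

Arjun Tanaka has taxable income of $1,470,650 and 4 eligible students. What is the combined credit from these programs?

Tuition Credit: base = 4 × $3,173 = $12,692. income exceeds $354,800 by $1,115,850, which is 279 full-or-partial $4,000 increments; reduction = 279 × $40 = $11,160, leaving $1,532.
Low-Income Housing Credit: $1,470,650 meets or exceeds the $227,100 cutoff, so the credit is $0.
Retirement Saver's Credit: $1,470,650 is at or above $1,133,200, so the credit is $0.
Total: $1,532 + $0 + $0 = $1,532.

$1,532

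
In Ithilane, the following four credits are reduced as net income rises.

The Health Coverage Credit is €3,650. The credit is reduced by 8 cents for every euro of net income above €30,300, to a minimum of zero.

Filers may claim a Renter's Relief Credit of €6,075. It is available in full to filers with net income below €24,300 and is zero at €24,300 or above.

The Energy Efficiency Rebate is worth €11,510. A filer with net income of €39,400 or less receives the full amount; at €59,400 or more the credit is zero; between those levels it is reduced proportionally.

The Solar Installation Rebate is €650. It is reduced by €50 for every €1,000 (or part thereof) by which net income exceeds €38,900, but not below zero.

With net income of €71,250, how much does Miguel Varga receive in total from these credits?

€374

Health Coverage Credit: 8% of the €40,950 excess over €30,300 is €3,276; credit = €3,650 − €3,276 = €374.
Renter's Relief Credit: €71,250 meets or exceeds the €24,300 cutoff, so the credit is €0.
Energy Efficiency Rebate: €71,250 is at or above €59,400, so the credit is €0.
Solar Installation Rebate: income exceeds €38,900 by €32,350 → 33 increments × €50 = €1,650 ≥ base, so the credit is €0.
Total: €374 + €0 + €0 + €0 = €374.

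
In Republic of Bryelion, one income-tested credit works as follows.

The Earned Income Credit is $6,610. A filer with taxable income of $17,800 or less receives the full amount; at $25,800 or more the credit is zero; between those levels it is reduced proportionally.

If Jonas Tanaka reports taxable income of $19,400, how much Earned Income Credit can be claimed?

$5,288

Earned Income Credit: $19,400 is $1,600 into a $8,000 phase-out range, leaving 6,400/8,000 of the credit: $6,610 × 6,400/8,000 = $5,288.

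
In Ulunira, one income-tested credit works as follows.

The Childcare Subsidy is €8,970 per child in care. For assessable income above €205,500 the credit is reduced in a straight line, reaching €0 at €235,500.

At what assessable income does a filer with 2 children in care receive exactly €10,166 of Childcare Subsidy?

€218,500

Full credit = 2 × €8,970 = €17,940.
€10,166 is 10,166/17,940 of the full €17,940, so 7,774/17,940 of the €30,000 range has been used: income = €205,500 + €30,000 × 7,774/17,940 = €218,500.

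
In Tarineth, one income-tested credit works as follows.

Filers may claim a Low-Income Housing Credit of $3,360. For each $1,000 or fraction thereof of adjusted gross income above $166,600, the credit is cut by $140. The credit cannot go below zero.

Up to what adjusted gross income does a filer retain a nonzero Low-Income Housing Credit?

After 23 increments the reduction is 23 × $140 = $3,220, leaving $140; one more increment wipes it out. Increment 23 ends at excess 23 × $1,000 = $23,000, so the highest qualifying income is $166,600 + $23,000 = $189,600.

$189,600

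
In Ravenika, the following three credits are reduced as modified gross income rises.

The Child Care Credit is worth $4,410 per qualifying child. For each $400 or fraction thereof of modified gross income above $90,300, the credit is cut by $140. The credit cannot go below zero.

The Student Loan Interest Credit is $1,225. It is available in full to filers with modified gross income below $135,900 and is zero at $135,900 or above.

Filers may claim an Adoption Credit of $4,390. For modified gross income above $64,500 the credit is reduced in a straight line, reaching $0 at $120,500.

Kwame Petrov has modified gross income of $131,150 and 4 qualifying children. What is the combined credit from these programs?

Child Care Credit: base = 4 × $4,410 = $17,640. income exceeds $90,300 by $40,850, which is 103 full-or-partial $400 increments; reduction = 103 × $140 = $14,420, leaving $3,220.
Student Loan Interest Credit: $131,150 is below the $135,900 cutoff, so the full $1,225 applies.
Adoption Credit: $131,150 is at or above $120,500, so the credit is $0.
Total: $3,220 + $1,225 + $0 = $4,445.

$4,445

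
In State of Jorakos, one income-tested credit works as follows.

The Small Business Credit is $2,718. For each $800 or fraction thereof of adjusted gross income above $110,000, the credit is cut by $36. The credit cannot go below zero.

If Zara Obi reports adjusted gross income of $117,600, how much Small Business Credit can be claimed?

Small Business Credit: income exceeds $110,000 by $7,600, which is 10 full-or-partial $800 increments; reduction = 10 × $36 = $360, leaving $2,358.

$2,358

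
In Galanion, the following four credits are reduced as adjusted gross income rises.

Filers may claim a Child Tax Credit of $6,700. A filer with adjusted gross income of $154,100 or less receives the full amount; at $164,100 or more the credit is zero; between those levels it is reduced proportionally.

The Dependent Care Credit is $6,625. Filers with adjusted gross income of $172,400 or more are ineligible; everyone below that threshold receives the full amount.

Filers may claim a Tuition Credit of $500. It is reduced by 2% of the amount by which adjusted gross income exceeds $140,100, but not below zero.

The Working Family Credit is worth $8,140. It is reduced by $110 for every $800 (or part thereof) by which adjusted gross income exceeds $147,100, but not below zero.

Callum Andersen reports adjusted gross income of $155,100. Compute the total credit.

$19,895

Child Tax Credit: $155,100 is $1,000 into a $10,000 phase-out range, leaving 9,000/10,000 of the credit: $6,700 × 9,000/10,000 = $6,030.
Dependent Care Credit: $155,100 is below the $172,400 cutoff, so the full $6,625 applies.
Tuition Credit: 2% of the $15,000 excess over $140,100 is $300; credit = $500 − $300 = $200.
Working Family Credit: income exceeds $147,100 by $8,000, which is 10 full-or-partial $800 increments; reduction = 10 × $110 = $1,100, leaving $7,040.
Total: $6,030 + $6,625 + $200 + $7,040 = $19,895.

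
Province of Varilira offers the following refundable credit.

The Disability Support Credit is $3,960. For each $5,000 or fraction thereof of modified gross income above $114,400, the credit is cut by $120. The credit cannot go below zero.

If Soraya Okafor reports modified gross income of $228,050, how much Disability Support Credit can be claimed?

$1,200

Disability Support Credit: income exceeds $114,400 by $113,650, which is 23 full-or-partial $5,000 increments; reduction = 23 × $120 = $2,760, leaving $1,200.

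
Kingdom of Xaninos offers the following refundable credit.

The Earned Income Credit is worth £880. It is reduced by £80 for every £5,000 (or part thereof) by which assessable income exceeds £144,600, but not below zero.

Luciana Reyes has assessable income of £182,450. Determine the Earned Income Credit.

£240

Earned Income Credit: income exceeds £144,600 by £37,850, which is 8 full-or-partial £5,000 increments; reduction = 8 × £80 = £640, leaving £240.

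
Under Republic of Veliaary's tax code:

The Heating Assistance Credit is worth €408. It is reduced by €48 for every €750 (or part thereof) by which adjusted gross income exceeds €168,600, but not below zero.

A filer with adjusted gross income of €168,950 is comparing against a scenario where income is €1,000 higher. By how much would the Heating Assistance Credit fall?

€48

At €168,950 — income exceeds €168,600 by €350, which is 1 full-or-partial €750 increment; reduction = 1 × €48 = €48, leaving €360.
At €169,950 — income exceeds €168,600 by €1,350, which is 2 full-or-partial €750 increments; reduction = 2 × €48 = €96, leaving €312.
Lost: €360 − €312 = €48.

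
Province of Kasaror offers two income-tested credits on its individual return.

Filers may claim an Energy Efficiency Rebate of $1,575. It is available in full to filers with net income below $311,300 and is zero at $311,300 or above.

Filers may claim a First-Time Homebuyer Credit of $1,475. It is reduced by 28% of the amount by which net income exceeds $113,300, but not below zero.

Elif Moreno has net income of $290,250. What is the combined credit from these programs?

Energy Efficiency Rebate: $290,250 is below the $311,300 cutoff, so the full $1,575 applies.
First-Time Homebuyer Credit: 28% of the $176,950 excess over $113,300 is $49,546 ≥ base, so the credit is $0.
Total: $1,575 + $0 = $1,575.

$1,575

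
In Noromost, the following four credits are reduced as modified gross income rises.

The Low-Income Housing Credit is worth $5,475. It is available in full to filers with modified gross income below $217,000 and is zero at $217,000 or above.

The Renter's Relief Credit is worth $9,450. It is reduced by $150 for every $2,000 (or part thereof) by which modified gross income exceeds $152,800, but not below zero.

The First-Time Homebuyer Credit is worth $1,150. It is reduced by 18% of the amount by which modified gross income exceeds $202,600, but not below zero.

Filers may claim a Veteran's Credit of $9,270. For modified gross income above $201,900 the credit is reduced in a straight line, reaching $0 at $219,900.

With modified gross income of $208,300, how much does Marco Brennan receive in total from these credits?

$16,823

Low-Income Housing Credit: $208,300 is below the $217,000 cutoff, so the full $5,475 applies.
Renter's Relief Credit: income exceeds $152,800 by $55,500, which is 28 full-or-partial $2,000 increments; reduction = 28 × $150 = $4,200, leaving $5,250.
First-Time Homebuyer Credit: 18% of the $5,700 excess over $202,600 is $1,026; credit = $1,150 − $1,026 = $124.
Veteran's Credit: $208,300 is $6,400 into a $18,000 phase-out range, leaving 11,600/18,000 of the credit: $9,270 × 11,600/18,000 = $5,974.
Total: $5,475 + $5,250 + $124 + $5,974 = $16,823.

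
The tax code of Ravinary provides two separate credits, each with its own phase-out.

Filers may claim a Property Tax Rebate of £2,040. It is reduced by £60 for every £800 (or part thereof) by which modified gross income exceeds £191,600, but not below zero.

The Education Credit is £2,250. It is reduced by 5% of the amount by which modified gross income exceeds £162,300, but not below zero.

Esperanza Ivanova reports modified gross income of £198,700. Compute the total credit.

£1,930

Property Tax Rebate: income exceeds £191,600 by £7,100, which is 9 full-or-partial £800 increments; reduction = 9 × £60 = £540, leaving £1,500.
Education Credit: 5% of the £36,400 excess over £162,300 is £1,820; credit = £2,250 − £1,820 = £430.
Total: £1,500 + £430 = £1,930.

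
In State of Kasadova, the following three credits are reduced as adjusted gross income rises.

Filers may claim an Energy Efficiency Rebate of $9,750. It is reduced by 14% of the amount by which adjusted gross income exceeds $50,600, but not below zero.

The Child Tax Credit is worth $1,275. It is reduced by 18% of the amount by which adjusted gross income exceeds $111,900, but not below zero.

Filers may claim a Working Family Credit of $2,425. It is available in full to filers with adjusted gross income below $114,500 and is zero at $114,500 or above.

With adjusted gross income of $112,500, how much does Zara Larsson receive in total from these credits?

$4,676

Energy Efficiency Rebate: 14% of the $61,900 excess over $50,600 is $8,666; credit = $9,750 − $8,666 = $1,084.
Child Tax Credit: 18% of the $600 excess over $111,900 is $108; credit = $1,275 − $108 = $1,167.
Working Family Credit: $112,500 is below the $114,500 cutoff, so the full $2,425 applies.
Total: $1,084 + $1,167 + $2,425 = $4,676.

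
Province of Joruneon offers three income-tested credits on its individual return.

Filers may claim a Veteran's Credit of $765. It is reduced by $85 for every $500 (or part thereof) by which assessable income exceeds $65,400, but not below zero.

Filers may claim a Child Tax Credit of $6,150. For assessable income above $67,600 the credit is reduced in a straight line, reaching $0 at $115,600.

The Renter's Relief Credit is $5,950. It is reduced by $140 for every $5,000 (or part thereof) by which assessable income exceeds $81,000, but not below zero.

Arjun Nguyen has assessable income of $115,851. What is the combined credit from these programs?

Veteran's Credit: income exceeds $65,400 by $50,451 → 101 increments × $85 = $8,585 ≥ base, so the credit is $0.
Child Tax Credit: $115,851 is at or above $115,600, so the credit is $0.
Renter's Relief Credit: income exceeds $81,000 by $34,851, which is 7 full-or-partial $5,000 increments; reduction = 7 × $140 = $980, leaving $4,970.
Total: $0 + $0 + $4,970 = $4,970.

$4,970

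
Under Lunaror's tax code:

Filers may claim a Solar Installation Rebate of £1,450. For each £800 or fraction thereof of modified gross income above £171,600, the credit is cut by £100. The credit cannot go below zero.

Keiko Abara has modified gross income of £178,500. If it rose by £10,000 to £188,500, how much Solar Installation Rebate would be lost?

£550

At £178,500 — income exceeds £171,600 by £6,900, which is 9 full-or-partial £800 increments; reduction = 9 × £100 = £900, leaving £550.
At £188,500 — income exceeds £171,600 by £16,900 → 22 increments × £100 = £2,200 ≥ base, so the credit is £0.
Lost: £550 − £0 = £550.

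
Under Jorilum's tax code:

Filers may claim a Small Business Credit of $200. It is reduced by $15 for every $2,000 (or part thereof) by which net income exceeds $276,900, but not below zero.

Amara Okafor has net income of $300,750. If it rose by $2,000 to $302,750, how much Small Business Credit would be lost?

At $300,750 — income exceeds $276,900 by $23,850, which is 12 full-or-partial $2,000 increments; reduction = 12 × $15 = $180, leaving $20.
At $302,750 — income exceeds $276,900 by $25,850, which is 13 full-or-partial $2,000 increments; reduction = 13 × $15 = $195, leaving $5.
Lost: $20 − $5 = $15.

$15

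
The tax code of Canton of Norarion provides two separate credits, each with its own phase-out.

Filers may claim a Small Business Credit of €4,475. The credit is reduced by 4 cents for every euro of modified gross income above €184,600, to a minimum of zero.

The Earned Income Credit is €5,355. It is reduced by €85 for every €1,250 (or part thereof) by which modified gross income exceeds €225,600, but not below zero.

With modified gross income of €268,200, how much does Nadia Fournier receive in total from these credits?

€3,511

Small Business Credit: 4% of the €83,600 excess over €184,600 is €3,344; credit = €4,475 − €3,344 = €1,131.
Earned Income Credit: income exceeds €225,600 by €42,600, which is 35 full-or-partial €1,250 increments; reduction = 35 × €85 = €2,975, leaving €2,380.
Total: €1,131 + €2,380 = €3,511.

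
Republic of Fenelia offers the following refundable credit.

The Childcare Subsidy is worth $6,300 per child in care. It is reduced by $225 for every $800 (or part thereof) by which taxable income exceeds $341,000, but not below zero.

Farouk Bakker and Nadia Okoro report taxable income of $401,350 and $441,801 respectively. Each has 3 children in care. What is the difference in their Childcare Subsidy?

Farouk ($401,350): Childcare Subsidy: base = 3 × $6,300 = $18,900. income exceeds $341,000 by $60,350, which is 76 full-or-partial $800 increments; reduction = 76 × $225 = $17,100, leaving $1,800.
Nadia ($441,801): Childcare Subsidy: base = 3 × $6,300 = $18,900. income exceeds $341,000 by $100,801 → 127 increments × $225 = $28,575 ≥ base, so the credit is $0.
Difference: |$1,800 − $0| = $1,800.

$1,800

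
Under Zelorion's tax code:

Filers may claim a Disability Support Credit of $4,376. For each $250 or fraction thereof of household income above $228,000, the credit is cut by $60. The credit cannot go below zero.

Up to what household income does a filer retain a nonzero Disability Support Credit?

$246,000

After 72 increments the reduction is 72 × $60 = $4,320, leaving $56; one more increment wipes it out. Increment 72 ends at excess 72 × $250 = $18,000, so the highest qualifying income is $228,000 + $18,000 = $246,000.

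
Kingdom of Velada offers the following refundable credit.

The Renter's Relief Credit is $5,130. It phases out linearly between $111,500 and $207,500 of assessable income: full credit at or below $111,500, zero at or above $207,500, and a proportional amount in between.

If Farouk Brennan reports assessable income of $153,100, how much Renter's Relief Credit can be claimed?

$2,907

Renter's Relief Credit: $153,100 is $41,600 into a $96,000 phase-out range, leaving 54,400/96,000 of the credit: $5,130 × 54,400/96,000 = $2,907.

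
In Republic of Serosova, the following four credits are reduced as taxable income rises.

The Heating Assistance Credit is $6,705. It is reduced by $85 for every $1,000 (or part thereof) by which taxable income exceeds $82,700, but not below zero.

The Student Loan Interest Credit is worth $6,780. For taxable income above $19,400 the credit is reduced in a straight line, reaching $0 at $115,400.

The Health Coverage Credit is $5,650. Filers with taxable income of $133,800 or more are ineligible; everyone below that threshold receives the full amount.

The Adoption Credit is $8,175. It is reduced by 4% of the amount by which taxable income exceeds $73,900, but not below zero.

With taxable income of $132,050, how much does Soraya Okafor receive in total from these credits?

Heating Assistance Credit: income exceeds $82,700 by $49,350, which is 50 full-or-partial $1,000 increments; reduction = 50 × $85 = $4,250, leaving $2,455.
Student Loan Interest Credit: $132,050 is at or above $115,400, so the credit is $0.
Health Coverage Credit: $132,050 is below the $133,800 cutoff, so the full $5,650 applies.
Adoption Credit: 4% of the $58,150 excess over $73,900 is $2,326; credit = $8,175 − $2,326 = $5,849.
Total: $2,455 + $0 + $5,650 + $5,849 = $13,954.

$13,954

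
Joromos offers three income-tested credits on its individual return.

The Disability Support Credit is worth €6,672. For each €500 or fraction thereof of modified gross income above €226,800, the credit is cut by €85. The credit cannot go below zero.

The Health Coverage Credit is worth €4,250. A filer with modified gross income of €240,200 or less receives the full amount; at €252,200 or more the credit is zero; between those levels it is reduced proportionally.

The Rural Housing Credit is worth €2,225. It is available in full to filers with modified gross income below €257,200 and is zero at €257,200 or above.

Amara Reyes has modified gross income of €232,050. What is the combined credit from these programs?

Disability Support Credit: income exceeds €226,800 by €5,250, which is 11 full-or-partial €500 increments; reduction = 11 × €85 = €935, leaving €5,737.
Health Coverage Credit: €232,050 is at or below the €240,200 threshold, so the full €4,250 applies.
Rural Housing Credit: €232,050 is below the €257,200 cutoff, so the full €2,225 applies.
Total: €5,737 + €4,250 + €2,225 = €12,212.

€12,212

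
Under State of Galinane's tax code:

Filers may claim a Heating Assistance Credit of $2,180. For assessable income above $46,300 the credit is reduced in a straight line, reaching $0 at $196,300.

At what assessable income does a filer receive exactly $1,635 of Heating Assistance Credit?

$1,635 is 1,635/2,180 of the full $2,180, so 545/2,180 of the $150,000 range has been used: income = $46,300 + $150,000 × 545/2,180 = $83,800.

$83,800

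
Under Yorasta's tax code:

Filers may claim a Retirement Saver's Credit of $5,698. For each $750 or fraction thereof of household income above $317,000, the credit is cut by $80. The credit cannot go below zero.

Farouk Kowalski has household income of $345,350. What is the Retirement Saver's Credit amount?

Retirement Saver's Credit: income exceeds $317,000 by $28,350, which is 38 full-or-partial $750 increments; reduction = 38 × $80 = $3,040, leaving $2,658.

$2,658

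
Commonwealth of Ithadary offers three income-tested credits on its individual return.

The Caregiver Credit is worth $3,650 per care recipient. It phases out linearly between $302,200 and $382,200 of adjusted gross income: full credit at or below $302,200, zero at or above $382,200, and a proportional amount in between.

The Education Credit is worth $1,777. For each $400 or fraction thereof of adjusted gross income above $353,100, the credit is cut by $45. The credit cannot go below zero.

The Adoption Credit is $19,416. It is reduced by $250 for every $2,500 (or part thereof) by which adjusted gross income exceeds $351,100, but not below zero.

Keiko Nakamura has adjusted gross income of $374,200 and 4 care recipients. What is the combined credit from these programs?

$18,376

Caregiver Credit: base = 4 × $3,650 = $14,600. $374,200 is $72,000 into a $80,000 phase-out range, leaving 8,000/80,000 of the credit: $14,600 × 8,000/80,000 = $1,460.
Education Credit: income exceeds $353,100 by $21,100 → 53 increments × $45 = $2,385 ≥ base, so the credit is $0.
Adoption Credit: income exceeds $351,100 by $23,100, which is 10 full-or-partial $2,500 increments; reduction = 10 × $250 = $2,500, leaving $16,916.
Total: $1,460 + $0 + $16,916 = $18,376.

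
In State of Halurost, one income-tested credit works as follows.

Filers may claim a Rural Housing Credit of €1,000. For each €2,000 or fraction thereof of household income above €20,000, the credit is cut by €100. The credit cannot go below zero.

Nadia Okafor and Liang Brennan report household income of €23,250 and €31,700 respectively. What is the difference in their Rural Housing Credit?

Nadia (€23,250): Rural Housing Credit: income exceeds €20,000 by €3,250, which is 2 full-or-partial €2,000 increments; reduction = 2 × €100 = €200, leaving €800.
Liang (€31,700): Rural Housing Credit: income exceeds €20,000 by €11,700, which is 6 full-or-partial €2,000 increments; reduction = 6 × €100 = €600, leaving €400.
Difference: |€800 − €400| = €400.

€400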